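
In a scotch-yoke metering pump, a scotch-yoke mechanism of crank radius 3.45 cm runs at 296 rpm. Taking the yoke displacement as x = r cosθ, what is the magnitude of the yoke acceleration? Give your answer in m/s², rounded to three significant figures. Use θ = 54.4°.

19.3

ω = 31 rad/s (from 296 rpm).
x = r cosθ ⇒ ẍ = −rω² cosθ (ω constant).
|a| = rω²|cosθ| = 0.0345·(31)²·|cos 54.4°| = 19.296 m/s².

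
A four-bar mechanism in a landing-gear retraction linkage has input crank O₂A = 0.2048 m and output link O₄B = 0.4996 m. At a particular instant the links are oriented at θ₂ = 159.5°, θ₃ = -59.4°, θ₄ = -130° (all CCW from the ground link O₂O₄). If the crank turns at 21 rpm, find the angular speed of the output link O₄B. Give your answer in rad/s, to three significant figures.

0.600

ω₂ = 2.199 rad/s (from 21 rpm).
Differentiating the loop-closure r₂e^{iθ₂}+r₃e^{iθ₃}=r₁+r₄e^{iθ₄} gives r₂ω₂e^{iθ₂}+r₃ω₃e^{iθ₃}=r₄ω₄e^{iθ₄}.
Eliminating the other unknown: ω₄ = r₂ω₂ sin(θ₂−θ₃) / [r₄ sin(θ₄−θ₃)].
Numerator sine = -0.62796; denominator sine = -0.94322.
Result = 0.2048·2.199·(-0.62796) / (0.4996·(-0.94322)) = +0.60017 rad/s; magnitude 0.60017 rad/s.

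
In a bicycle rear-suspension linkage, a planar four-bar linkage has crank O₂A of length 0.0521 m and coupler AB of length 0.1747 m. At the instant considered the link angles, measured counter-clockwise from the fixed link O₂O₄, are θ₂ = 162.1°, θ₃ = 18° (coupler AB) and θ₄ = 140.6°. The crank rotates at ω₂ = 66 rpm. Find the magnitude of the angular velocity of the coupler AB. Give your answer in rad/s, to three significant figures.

0.897

ω₂ = 6.912 rad/s (from 66 rpm).
Differentiating the loop-closure r₂e^{iθ₂}+r₃e^{iθ₃}=r₁+r₄e^{iθ₄} gives r₂ω₂e^{iθ₂}+r₃ω₃e^{iθ₃}=r₄ω₄e^{iθ₄}.
Eliminating the other unknown: ω₃ = r₂ω₂ sin(θ₄−θ₂) / [r₃ sin(θ₃−θ₄)].
Numerator sine = -0.36650; denominator sine = -0.84245.
Result = 0.0521·6.912·(-0.36650) / (0.1747·(-0.84245)) = +0.8967 rad/s; magnitude 0.8967 rad/s.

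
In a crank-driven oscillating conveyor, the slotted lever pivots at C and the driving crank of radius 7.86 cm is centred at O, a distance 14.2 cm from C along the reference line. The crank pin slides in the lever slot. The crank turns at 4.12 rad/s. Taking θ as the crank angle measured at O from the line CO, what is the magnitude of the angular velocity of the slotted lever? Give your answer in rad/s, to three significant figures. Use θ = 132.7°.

ω = 4.12 rad/s
Crank pin A relative to C: A = (d + r cosθ, r sinθ); lever angle φ = atan2(r sinθ, d + r cosθ).
Differentiating tanφ: φ̇ = rω(d cosθ + r)/(d² + r² + 2dr cosθ).
d² + r² + 2dr cosθ = |CA|² = 0.0112038 m²;  d cosθ + r = -0.017699 m.
|ω_lever| = |0.0786·4.12·-0.017699| / 0.0112038 = 0.51156 rad/s.

0.512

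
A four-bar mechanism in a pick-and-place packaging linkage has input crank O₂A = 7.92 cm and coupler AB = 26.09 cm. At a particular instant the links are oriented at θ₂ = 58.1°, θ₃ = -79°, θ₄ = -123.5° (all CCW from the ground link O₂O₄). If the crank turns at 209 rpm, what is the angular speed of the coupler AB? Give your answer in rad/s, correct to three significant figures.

ω₂ = 21.89 rad/s (from 209 rpm).
Differentiating the loop-closure r₂e^{iθ₂}+r₃e^{iθ₃}=r₁+r₄e^{iθ₄} gives r₂ω₂e^{iθ₂}+r₃ω₃e^{iθ₃}=r₄ω₄e^{iθ₄}.
Eliminating the other unknown: ω₃ = r₂ω₂ sin(θ₄−θ₂) / [r₃ sin(θ₃−θ₄)].
Numerator sine = +0.02792; denominator sine = +0.70091.
Result = 0.0792·21.89·(+0.02792) / (0.2609·(+0.70091)) = +0.26467 rad/s; magnitude 0.26467 rad/s.

0.265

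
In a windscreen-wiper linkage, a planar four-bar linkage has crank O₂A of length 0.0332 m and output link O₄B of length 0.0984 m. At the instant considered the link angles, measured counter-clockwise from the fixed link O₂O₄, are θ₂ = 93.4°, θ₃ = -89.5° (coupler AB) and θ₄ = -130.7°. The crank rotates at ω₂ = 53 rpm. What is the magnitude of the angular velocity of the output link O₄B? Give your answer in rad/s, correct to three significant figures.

ω₂ = 5.55 rad/s (from 53 rpm).
Differentiating the loop-closure r₂e^{iθ₂}+r₃e^{iθ₃}=r₁+r₄e^{iθ₄} gives r₂ω₂e^{iθ₂}+r₃ω₃e^{iθ₃}=r₄ω₄e^{iθ₄}.
Eliminating the other unknown: ω₄ = r₂ω₂ sin(θ₂−θ₃) / [r₄ sin(θ₄−θ₃)].
Numerator sine = -0.05059; denominator sine = -0.65869.
Result = 0.0332·5.55·(-0.05059) / (0.0984·(-0.65869)) = +0.14383 rad/s; magnitude 0.14383 rad/s.

0.144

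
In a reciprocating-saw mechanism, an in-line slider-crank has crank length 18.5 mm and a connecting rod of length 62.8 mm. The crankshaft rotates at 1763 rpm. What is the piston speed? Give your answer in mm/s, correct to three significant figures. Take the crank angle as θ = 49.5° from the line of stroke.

3110

ω = 2π·1763/60 = 184.6 rad/s
For an in-line slider-crank, x = r cosθ + √(L² − r² sin²θ), so v = −rω sinθ·[1 + r cosθ/√(L² − r² sin²θ)].
With r = 0.0185 m, L = 0.0628 m, θ = 49.5°: √(L² − r² sin²θ) = 0.061204 m.
v = −0.0185·184.6·0.76041·[1 + 0.0185·0.64945/0.061204] = -3.107 m/s.
|v| = 3.107 m/s = 3107 mm/s.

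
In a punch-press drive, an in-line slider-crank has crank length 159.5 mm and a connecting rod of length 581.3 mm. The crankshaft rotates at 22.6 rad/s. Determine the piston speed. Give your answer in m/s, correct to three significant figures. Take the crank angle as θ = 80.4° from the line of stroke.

3.72

ω = 22.6 rad/s
For an in-line slider-crank, x = r cosθ + √(L² − r² sin²θ), so v = −rω sinθ·[1 + r cosθ/√(L² − r² sin²θ)].
With r = 0.1595 m, L = 0.5813 m, θ = 80.4°: √(L² − r² sin²θ) = 0.55962 m.
v = −0.1595·22.6·0.98600·[1 + 0.1595·0.16677/0.55962] = -3.7232 m/s.
|v| = 3.7232 m/s.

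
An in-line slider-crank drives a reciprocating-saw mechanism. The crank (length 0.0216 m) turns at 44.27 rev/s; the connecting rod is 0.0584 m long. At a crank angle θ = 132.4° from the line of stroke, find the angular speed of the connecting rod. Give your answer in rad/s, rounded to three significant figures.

ω = 278.2 rad/s (converted from 44.27 rev/s).
The rod makes angle φ with the slider axis where L sinφ = r sinθ; differentiating, L cosφ·φ̇ = r ω cosθ.
L cosφ = √(L² − r² sin²θ) = 0.05618 m.
|ω_rod| = r ω |cosθ| / √(L² − r² sin²θ) = 0.0216·278.2·0.67430/0.05618 = 72.114 rad/s.

72.1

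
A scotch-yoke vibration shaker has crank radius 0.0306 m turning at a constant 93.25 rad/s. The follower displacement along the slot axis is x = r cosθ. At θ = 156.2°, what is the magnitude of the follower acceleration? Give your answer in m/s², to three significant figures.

243

ω = 93.25 rad/s
x = r cosθ ⇒ ẍ = −rω² cosθ (ω constant).
|a| = rω²|cosθ| = 0.0306·(93.25)²·|cos 156.2°| = 243.46 m/s².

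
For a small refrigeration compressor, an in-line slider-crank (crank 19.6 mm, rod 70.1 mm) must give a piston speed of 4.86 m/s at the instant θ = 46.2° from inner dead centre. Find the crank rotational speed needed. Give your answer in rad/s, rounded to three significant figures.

287

For an in-line slider-crank, |v_piston| = rω|sinθ|·[1 + r cosθ/√(L² − r² sin²θ)].
With r = 0.0196 m, L = 0.0701 m, θ = 46.2°: the bracketed kinematic factor |dx/dθ| = 0.016942 m.
ω = v/|dx/dθ| = 4.86/0.016942 = 286.87 rad/s.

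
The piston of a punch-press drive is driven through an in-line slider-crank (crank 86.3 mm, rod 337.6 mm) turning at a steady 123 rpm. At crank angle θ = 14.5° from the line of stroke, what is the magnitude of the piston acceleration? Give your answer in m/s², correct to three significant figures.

ω = 2π·123/60 = 12.88 rad/s
x(θ) = r cosθ + √(L² − r² sin²θ); with ω constant, a = ω²·d²x/dθ².
d²x/dθ² = −r cosθ − r²(cos2θ)/√u − r⁴ sin²2θ/(4u^{3/2}),  u = L² − r² sin²θ = 0.113507 m².
Substituting r = 0.0863 m, L = 0.3376 m, θ = 14.5°: d²x/dθ² = -0.10297 m.
a = ω²·d²x/dθ² = (12.88)²·(-0.10297) = -17.084 m/s²;  |a| = 17.084 m/s².

17.1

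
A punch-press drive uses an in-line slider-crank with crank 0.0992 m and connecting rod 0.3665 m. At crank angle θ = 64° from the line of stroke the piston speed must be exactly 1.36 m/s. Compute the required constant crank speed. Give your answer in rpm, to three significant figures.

For an in-line slider-crank, |v_piston| = rω|sinθ|·[1 + r cosθ/√(L² − r² sin²θ)].
With r = 0.0992 m, L = 0.3665 m, θ = 64°: the bracketed kinematic factor |dx/dθ| = 0.10007 m.
ω = v/|dx/dθ| = 1.36/0.10007 = 13.591 rad/s.
N = 60ω/(2π) = 129.78 rpm.

130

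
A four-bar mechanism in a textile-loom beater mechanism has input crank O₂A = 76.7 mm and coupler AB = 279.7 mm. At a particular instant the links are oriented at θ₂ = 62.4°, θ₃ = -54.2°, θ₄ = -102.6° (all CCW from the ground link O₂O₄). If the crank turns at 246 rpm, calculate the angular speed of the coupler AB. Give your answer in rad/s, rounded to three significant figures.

ω₂ = 25.76 rad/s (from 246 rpm).
Differentiating the loop-closure r₂e^{iθ₂}+r₃e^{iθ₃}=r₁+r₄e^{iθ₄} gives r₂ω₂e^{iθ₂}+r₃ω₃e^{iθ₃}=r₄ω₄e^{iθ₄}.
Eliminating the other unknown: ω₃ = r₂ω₂ sin(θ₄−θ₂) / [r₃ sin(θ₃−θ₄)].
Numerator sine = -0.25882; denominator sine = +0.74780.
Result = 0.0767·25.76·(-0.25882) / (0.2797·(+0.74780)) = -2.445 rad/s; magnitude 2.445 rad/s.

2.44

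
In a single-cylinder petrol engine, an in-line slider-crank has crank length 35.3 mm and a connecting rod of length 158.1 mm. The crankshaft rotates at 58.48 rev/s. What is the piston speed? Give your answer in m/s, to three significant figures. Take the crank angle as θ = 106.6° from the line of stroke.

11.6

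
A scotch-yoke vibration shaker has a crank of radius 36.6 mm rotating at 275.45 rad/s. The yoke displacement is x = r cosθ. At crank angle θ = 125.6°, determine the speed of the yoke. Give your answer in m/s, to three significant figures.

ω = 275.4 rad/s
x = r cosθ ⇒ ẋ = −rω sinθ.
|v| = rω|sinθ| = 0.0366·275.4·|sin 125.6°| = 8.1973 m/s.

8.20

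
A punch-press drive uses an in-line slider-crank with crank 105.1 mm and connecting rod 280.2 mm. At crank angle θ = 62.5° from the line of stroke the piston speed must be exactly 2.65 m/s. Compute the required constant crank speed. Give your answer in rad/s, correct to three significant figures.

24.0

For an in-line slider-crank, |v_piston| = rω|sinθ|·[1 + r cosθ/√(L² − r² sin²θ)].
With r = 0.1051 m, L = 0.2802 m, θ = 62.5°: the bracketed kinematic factor |dx/dθ| = 0.11035 m.
ω = v/|dx/dθ| = 2.65/0.11035 = 24.015 rad/s.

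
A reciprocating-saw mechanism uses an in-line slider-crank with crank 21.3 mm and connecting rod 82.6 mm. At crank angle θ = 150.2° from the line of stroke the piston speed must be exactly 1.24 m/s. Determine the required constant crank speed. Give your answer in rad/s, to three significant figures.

For an in-line slider-crank, |v_piston| = rω|sinθ|·[1 + r cosθ/√(L² − r² sin²θ)].
With r = 0.0213 m, L = 0.0826 m, θ = 150.2°: the bracketed kinematic factor |dx/dθ| = 0.0081971 m.
ω = v/|dx/dθ| = 1.24/0.0081971 = 151.27 rad/s.

151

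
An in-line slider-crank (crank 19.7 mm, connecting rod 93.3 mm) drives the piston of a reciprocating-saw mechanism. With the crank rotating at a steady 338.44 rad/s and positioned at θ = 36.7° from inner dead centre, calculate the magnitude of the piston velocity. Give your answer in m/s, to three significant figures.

ω = 338.4 rad/s
For an in-line slider-crank, x = r cosθ + √(L² − r² sin²θ), so v = −rω sinθ·[1 + r cosθ/√(L² − r² sin²θ)].
With r = 0.0197 m, L = 0.0933 m, θ = 36.7°: √(L² − r² sin²θ) = 0.092554 m.
v = −0.0197·338.4·0.59763·[1 + 0.0197·0.80178/0.092554] = -4.6645 m/s.
|v| = 4.6645 m/s.

4.66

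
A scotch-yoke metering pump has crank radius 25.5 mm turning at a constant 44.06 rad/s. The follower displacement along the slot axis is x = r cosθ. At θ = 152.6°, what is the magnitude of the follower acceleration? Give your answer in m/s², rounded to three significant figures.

ω = 44.06 rad/s
x = r cosθ ⇒ ẍ = −rω² cosθ (ω constant).
|a| = rω²|cosθ| = 0.0255·(44.06)²·|cos 152.6°| = 43.949 m/s².

43.9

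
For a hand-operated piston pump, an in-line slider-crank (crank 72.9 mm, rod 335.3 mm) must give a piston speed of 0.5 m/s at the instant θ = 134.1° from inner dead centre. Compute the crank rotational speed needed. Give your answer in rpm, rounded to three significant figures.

108

For an in-line slider-crank, |v_piston| = rω|sinθ|·[1 + r cosθ/√(L² − r² sin²θ)].
With r = 0.0729 m, L = 0.3353 m, θ = 134.1°: the bracketed kinematic factor |dx/dθ| = 0.044332 m.
ω = v/|dx/dθ| = 0.5/0.044332 = 11.279 rad/s.
N = 60ω/(2π) = 107.7 rpm.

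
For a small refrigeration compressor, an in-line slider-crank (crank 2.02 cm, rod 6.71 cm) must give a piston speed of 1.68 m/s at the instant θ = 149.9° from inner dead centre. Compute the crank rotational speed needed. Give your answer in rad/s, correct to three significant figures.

225

For an in-line slider-crank, |v_piston| = rω|sinθ|·[1 + r cosθ/√(L² − r² sin²θ)].
With r = 0.0202 m, L = 0.0671 m, θ = 149.9°: the bracketed kinematic factor |dx/dθ| = 0.0074614 m.
ω = v/|dx/dθ| = 1.68/0.0074614 = 225.16 rad/s.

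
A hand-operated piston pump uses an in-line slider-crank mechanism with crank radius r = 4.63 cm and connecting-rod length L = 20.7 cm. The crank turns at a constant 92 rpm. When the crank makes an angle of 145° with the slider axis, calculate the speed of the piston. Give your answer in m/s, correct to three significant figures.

0.209

ω = 2π·92/60 = 9.634 rad/s
For an in-line slider-crank, x = r cosθ + √(L² − r² sin²θ), so v = −rω sinθ·[1 + r cosθ/√(L² − r² sin²θ)].
With r = 0.0463 m, L = 0.207 m, θ = 145°: √(L² − r² sin²θ) = 0.20529 m.
v = −0.0463·9.634·0.57358·[1 + 0.0463·-0.81915/0.20529] = -0.20858 m/s.
|v| = 0.20858 m/s.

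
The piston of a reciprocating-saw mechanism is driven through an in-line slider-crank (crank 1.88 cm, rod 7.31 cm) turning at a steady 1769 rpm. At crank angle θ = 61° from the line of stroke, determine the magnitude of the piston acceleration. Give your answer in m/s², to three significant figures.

ω = 2π·1769/60 = 185.2 rad/s
x(θ) = r cosθ + √(L² − r² sin²θ); with ω constant, a = ω²·d²x/dθ².
d²x/dθ² = −r cosθ − r²(cos2θ)/√u − r⁴ sin²2θ/(4u^{3/2}),  u = L² − r² sin²θ = 0.00507324 m².
Substituting r = 0.0188 m, L = 0.0731 m, θ = 61°: d²x/dθ² = -0.006547 m.
a = ω²·d²x/dθ² = (185.2)²·(-0.006547) = -224.68 m/s²;  |a| = 224.68 m/s².

225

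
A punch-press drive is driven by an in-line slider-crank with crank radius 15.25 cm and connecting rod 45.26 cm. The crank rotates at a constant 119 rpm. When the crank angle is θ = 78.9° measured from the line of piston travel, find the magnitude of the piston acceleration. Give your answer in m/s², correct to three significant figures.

ω = 2π·119/60 = 12.46 rad/s
x(θ) = r cosθ + √(L² − r² sin²θ); with ω constant, a = ω²·d²x/dθ².
d²x/dθ² = −r cosθ − r²(cos2θ)/√u − r⁴ sin²2θ/(4u^{3/2}),  u = L² − r² sin²θ = 0.182452 m².
Substituting r = 0.1525 m, L = 0.4526 m, θ = 78.9°: d²x/dθ² = +0.020803 m.
a = ω²·d²x/dθ² = (12.46)²·(+0.020803) = +3.2305 m/s²;  |a| = 3.2305 m/s².

3.23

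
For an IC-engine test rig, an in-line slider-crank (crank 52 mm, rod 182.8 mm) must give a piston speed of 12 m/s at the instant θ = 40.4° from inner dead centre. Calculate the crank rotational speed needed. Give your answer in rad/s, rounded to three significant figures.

292

For an in-line slider-crank, |v_piston| = rω|sinθ|·[1 + r cosθ/√(L² − r² sin²θ)].
With r = 0.052 m, L = 0.1828 m, θ = 40.4°: the bracketed kinematic factor |dx/dθ| = 0.04113 m.
ω = v/|dx/dθ| = 12/0.04113 = 291.75 rad/s.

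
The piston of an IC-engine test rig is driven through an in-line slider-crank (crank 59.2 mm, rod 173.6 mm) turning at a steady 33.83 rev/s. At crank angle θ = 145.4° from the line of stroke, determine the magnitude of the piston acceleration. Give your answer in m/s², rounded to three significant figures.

1850

ω = 2π·33.8 = 212.6 rad/s
x(θ) = r cosθ + √(L² − r² sin²θ); with ω constant, a = ω²·d²x/dθ².
d²x/dθ² = −r cosθ − r²(cos2θ)/√u − r⁴ sin²2θ/(4u^{3/2}),  u = L² − r² sin²θ = 0.0290069 m².
Substituting r = 0.0592 m, L = 0.1736 m, θ = 145.4°: d²x/dθ² = +0.040879 m.
a = ω²·d²x/dθ² = (212.6)²·(+0.040879) = +1847 m/s²;  |a| = 1847 m/s².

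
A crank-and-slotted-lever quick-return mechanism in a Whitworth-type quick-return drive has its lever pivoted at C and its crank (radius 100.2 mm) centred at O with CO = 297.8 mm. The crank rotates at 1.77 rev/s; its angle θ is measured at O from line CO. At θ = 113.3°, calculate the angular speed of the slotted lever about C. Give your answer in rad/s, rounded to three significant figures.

ω = 11.12 rad/s (from 1.77 rev/s).
Crank pin A relative to C: A = (d + r cosθ, r sinθ); lever angle φ = atan2(r sinθ, d + r cosθ).
Differentiating tanφ: φ̇ = rω(d cosθ + r)/(d² + r² + 2dr cosθ).
d² + r² + 2dr cosθ = |CA|² = 0.0751191 m²;  d cosθ + r = -0.017593 m.
|ω_lever| = |0.1002·11.12·-0.017593| / 0.0751191 = 0.26099 rad/s.

0.261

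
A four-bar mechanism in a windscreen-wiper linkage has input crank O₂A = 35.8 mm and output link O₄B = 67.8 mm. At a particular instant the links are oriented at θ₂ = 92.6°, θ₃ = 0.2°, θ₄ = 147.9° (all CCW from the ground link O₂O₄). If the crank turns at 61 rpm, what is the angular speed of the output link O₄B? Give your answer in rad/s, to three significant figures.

ω₂ = 6.388 rad/s (from 61 rpm).
Differentiating the loop-closure r₂e^{iθ₂}+r₃e^{iθ₃}=r₁+r₄e^{iθ₄} gives r₂ω₂e^{iθ₂}+r₃ω₃e^{iθ₃}=r₄ω₄e^{iθ₄}.
Eliminating the other unknown: ω₄ = r₂ω₂ sin(θ₂−θ₃) / [r₄ sin(θ₄−θ₃)].
Numerator sine = +0.99912; denominator sine = +0.53435.
Result = 0.0358·6.388·(+0.99912) / (0.0678·(+0.53435)) = +6.3067 rad/s; magnitude 6.3067 rad/s.

6.31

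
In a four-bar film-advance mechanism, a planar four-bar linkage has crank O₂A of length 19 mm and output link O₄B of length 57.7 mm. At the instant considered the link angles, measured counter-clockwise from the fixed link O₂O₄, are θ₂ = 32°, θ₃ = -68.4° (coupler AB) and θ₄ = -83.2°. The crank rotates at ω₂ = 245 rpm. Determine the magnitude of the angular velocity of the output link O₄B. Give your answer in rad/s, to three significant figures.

32.5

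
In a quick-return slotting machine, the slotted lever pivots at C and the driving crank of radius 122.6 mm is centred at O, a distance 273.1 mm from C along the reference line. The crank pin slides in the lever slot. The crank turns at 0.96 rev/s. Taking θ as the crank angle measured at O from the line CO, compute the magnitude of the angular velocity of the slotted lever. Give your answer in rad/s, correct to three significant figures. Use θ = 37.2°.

ω = 6.032 rad/s (from 0.96 rev/s).
Crank pin A relative to C: A = (d + r cosθ, r sinθ); lever angle φ = atan2(r sinθ, d + r cosθ).
Differentiating tanφ: φ̇ = rω(d cosθ + r)/(d² + r² + 2dr cosθ).
d² + r² + 2dr cosθ = |CA|² = 0.142953 m²;  d cosθ + r = +0.34013 m.
|ω_lever| = |0.1226·6.032·+0.34013| / 0.142953 = 1.7595 rad/s.

1.76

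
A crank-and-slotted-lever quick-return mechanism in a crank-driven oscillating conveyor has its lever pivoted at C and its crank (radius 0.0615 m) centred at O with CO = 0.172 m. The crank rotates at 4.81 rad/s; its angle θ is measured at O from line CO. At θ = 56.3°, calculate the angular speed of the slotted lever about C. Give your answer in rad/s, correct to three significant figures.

1.03

ω = 4.81 rad/s
Crank pin A relative to C: A = (d + r cosθ, r sinθ); lever angle φ = atan2(r sinθ, d + r cosθ).
Differentiating tanφ: φ̇ = rω(d cosθ + r)/(d² + r² + 2dr cosθ).
d² + r² + 2dr cosθ = |CA|² = 0.0451045 m²;  d cosθ + r = +0.15693 m.
|ω_lever| = |0.0615·4.81·+0.15693| / 0.0451045 = 1.0292 rad/s.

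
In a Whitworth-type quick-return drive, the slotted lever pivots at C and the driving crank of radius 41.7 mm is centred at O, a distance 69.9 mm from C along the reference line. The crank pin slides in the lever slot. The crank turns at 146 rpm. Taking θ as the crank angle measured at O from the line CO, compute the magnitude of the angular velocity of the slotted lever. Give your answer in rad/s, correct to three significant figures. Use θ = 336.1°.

5.63

ω = 15.29 rad/s (from 146 rpm).
Crank pin A relative to C: A = (d + r cosθ, r sinθ); lever angle φ = atan2(r sinθ, d + r cosθ).
Differentiating tanφ: φ̇ = rω(d cosθ + r)/(d² + r² + 2dr cosθ).
d² + r² + 2dr cosθ = |CA|² = 0.0119547 m²;  d cosθ + r = +0.10561 m.
|ω_lever| = |0.0417·15.29·+0.10561| / 0.0119547 = 5.6321 rad/s.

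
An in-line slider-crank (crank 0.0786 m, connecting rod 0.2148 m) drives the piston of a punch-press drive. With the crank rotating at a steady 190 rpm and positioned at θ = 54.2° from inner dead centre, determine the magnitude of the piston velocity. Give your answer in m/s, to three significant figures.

1.55

ω = 2π·190/60 = 19.9 rad/s
For an in-line slider-crank, x = r cosθ + √(L² − r² sin²θ), so v = −rω sinθ·[1 + r cosθ/√(L² − r² sin²θ)].
With r = 0.0786 m, L = 0.2148 m, θ = 54.2°: √(L² − r² sin²θ) = 0.20512 m.
v = −0.0786·19.9·0.81106·[1 + 0.0786·0.58496/0.20512] = -1.5527 m/s.
|v| = 1.5527 m/s.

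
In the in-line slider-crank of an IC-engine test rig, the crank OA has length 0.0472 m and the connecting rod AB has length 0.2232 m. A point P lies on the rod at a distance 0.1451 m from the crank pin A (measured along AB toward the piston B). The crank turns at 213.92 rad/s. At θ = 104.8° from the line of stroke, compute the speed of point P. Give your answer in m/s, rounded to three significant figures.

ω = 213.9 rad/s.  Crank-pin speed |V_A| = rω = 10.097 m/s, perpendicular to OA.
Rod angle: sinφ = −(r/L) sinθ ⇒ φ = -11.798°; ω_rod = −rω cosθ/√(L²−r²sin²θ) = +11.805 rad/s.
V_P = V_A + ω_rod × AP, with AP = 0.1451 m along the rod.
Components: V_Px = −rω sinθ − a·ω_rod·sinφ = -9.4118 m/s;  V_Py = rω cosθ + a·ω_rod·cosφ = -0.9025 m/s.
|V_P| = √(V_Px² + V_Py²) = 9.455 m/s.

9.45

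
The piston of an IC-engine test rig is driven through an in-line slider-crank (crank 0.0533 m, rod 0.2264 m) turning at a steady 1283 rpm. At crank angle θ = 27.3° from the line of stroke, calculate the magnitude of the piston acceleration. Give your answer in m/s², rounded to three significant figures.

ω = 2π·1283/60 = 134.4 rad/s
x(θ) = r cosθ + √(L² − r² sin²θ); with ω constant, a = ω²·d²x/dθ².
d²x/dθ² = −r cosθ − r²(cos2θ)/√u − r⁴ sin²2θ/(4u^{3/2}),  u = L² − r² sin²θ = 0.0506594 m².
Substituting r = 0.0533 m, L = 0.2264 m, θ = 27.3°: d²x/dθ² = -0.054792 m.
a = ω²·d²x/dθ² = (134.4)²·(-0.054792) = -989.08 m/s²;  |a| = 989.08 m/s².

989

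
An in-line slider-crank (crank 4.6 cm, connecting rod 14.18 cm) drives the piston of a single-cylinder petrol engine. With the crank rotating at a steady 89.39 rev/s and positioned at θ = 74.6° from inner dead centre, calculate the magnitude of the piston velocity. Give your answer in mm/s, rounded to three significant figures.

27200

ω = 2π·89.4 = 561.7 rad/s
For an in-line slider-crank, x = r cosθ + √(L² − r² sin²θ), so v = −rω sinθ·[1 + r cosθ/√(L² − r² sin²θ)].
With r = 0.046 m, L = 0.1418 m, θ = 74.6°: √(L² − r² sin²θ) = 0.13469 m.
v = −0.046·561.7·0.96410·[1 + 0.046·0.26556/0.13469] = -27.168 m/s.
|v| = 27.168 m/s = 27168 mm/s.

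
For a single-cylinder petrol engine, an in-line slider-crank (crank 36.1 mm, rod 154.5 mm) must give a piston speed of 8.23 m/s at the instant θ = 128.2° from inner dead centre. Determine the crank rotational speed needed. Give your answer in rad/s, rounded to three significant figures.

340

For an in-line slider-crank, |v_piston| = rω|sinθ|·[1 + r cosθ/√(L² − r² sin²θ)].
With r = 0.0361 m, L = 0.1545 m, θ = 128.2°: the bracketed kinematic factor |dx/dθ| = 0.024199 m.
ω = v/|dx/dθ| = 8.23/0.024199 = 340.09 rad/s.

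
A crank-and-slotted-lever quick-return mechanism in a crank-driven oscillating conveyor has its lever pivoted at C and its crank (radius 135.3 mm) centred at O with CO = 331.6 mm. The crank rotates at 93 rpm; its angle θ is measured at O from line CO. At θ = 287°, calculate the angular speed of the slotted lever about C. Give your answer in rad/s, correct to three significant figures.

ω = 9.739 rad/s (from 93 rpm).
Crank pin A relative to C: A = (d + r cosθ, r sinθ); lever angle φ = atan2(r sinθ, d + r cosθ).
Differentiating tanφ: φ̇ = rω(d cosθ + r)/(d² + r² + 2dr cosθ).
d² + r² + 2dr cosθ = |CA|² = 0.154499 m²;  d cosθ + r = +0.23225 m.
|ω_lever| = |0.1353·9.739·+0.23225| / 0.154499 = 1.9808 rad/s.

1.98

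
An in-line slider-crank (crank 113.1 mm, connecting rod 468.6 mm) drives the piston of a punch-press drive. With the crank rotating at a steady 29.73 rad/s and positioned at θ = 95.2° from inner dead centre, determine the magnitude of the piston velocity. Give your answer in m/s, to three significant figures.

ω = 29.73 rad/s
For an in-line slider-crank, x = r cosθ + √(L² − r² sin²θ), so v = −rω sinθ·[1 + r cosθ/√(L² − r² sin²θ)].
With r = 0.1131 m, L = 0.4686 m, θ = 95.2°: √(L² − r² sin²θ) = 0.45486 m.
v = −0.1131·29.73·0.99588·[1 + 0.1131·-0.09063/0.45486] = -3.2732 m/s.
|v| = 3.2732 m/s.

3.27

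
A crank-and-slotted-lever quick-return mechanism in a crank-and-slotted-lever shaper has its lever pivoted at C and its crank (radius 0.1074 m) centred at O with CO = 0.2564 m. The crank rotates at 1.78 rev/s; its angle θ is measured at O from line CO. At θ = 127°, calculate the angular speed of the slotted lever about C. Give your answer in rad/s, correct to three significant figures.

1.28

ω = 11.18 rad/s (from 1.78 rev/s).
Crank pin A relative to C: A = (d + r cosθ, r sinθ); lever angle φ = atan2(r sinθ, d + r cosθ).
Differentiating tanφ: φ̇ = rω(d cosθ + r)/(d² + r² + 2dr cosθ).
d² + r² + 2dr cosθ = |CA|² = 0.0441309 m²;  d cosθ + r = -0.046905 m.
|ω_lever| = |0.1074·11.18·-0.046905| / 0.0441309 = 1.2767 rad/s.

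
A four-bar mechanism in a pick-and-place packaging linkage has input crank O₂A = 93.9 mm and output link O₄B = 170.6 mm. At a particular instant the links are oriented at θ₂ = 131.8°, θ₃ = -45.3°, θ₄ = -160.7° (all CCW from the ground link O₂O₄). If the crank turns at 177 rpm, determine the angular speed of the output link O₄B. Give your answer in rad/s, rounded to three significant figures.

ω₂ = 18.54 rad/s (from 177 rpm).
Differentiating the loop-closure r₂e^{iθ₂}+r₃e^{iθ₃}=r₁+r₄e^{iθ₄} gives r₂ω₂e^{iθ₂}+r₃ω₃e^{iθ₃}=r₄ω₄e^{iθ₄}.
Eliminating the other unknown: ω₄ = r₂ω₂ sin(θ₂−θ₃) / [r₄ sin(θ₄−θ₃)].
Numerator sine = +0.05059; denominator sine = -0.90334.
Result = 0.0939·18.54·(+0.05059) / (0.1706·(-0.90334)) = -0.57139 rad/s; magnitude 0.57139 rad/s.

0.571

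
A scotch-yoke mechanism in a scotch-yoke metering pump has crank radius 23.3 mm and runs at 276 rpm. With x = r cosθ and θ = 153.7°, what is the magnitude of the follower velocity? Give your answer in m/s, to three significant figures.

ω = 28.9 rad/s (from 276 rpm).
x = r cosθ ⇒ ẋ = −rω sinθ.
|v| = rω|sinθ| = 0.0233·28.9·|sin 153.7°| = 0.29838 m/s.

0.298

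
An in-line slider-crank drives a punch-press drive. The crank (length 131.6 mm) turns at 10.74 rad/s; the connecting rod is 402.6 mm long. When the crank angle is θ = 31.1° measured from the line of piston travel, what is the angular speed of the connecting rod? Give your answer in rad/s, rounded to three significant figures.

3.05

ω = 10.74 rad/s
The rod makes angle φ with the slider axis where L sinφ = r sinθ; differentiating, L cosφ·φ̇ = r ω cosθ.
L cosφ = √(L² − r² sin²θ) = 0.39682 m.
|ω_rod| = r ω |cosθ| / √(L² − r² sin²θ) = 0.1316·10.74·0.85627/0.39682 = 3.0498 rad/s.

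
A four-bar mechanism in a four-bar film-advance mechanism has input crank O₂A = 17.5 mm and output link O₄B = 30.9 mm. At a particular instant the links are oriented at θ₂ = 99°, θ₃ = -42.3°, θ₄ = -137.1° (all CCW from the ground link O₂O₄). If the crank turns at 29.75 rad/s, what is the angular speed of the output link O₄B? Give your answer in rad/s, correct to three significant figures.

ω₂ = 29.75 rad/s
Differentiating the loop-closure r₂e^{iθ₂}+r₃e^{iθ₃}=r₁+r₄e^{iθ₄} gives r₂ω₂e^{iθ₂}+r₃ω₃e^{iθ₃}=r₄ω₄e^{iθ₄}.
Eliminating the other unknown: ω₄ = r₂ω₂ sin(θ₂−θ₃) / [r₄ sin(θ₄−θ₃)].
Numerator sine = +0.62524; denominator sine = -0.99649.
Result = 0.0175·29.75·(+0.62524) / (0.0309·(-0.99649)) = -10.572 rad/s; magnitude 10.572 rad/s.

10.6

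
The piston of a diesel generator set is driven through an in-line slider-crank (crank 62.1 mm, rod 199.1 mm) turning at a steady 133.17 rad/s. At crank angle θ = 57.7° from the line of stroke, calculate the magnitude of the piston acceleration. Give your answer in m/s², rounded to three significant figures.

ω = 133.2 rad/s
x(θ) = r cosθ + √(L² − r² sin²θ); with ω constant, a = ω²·d²x/dθ².
d²x/dθ² = −r cosθ − r²(cos2θ)/√u − r⁴ sin²2θ/(4u^{3/2}),  u = L² − r² sin²θ = 0.0368855 m².
Substituting r = 0.0621 m, L = 0.1991 m, θ = 57.7°: d²x/dθ² = -0.024999 m.
a = ω²·d²x/dθ² = (133.2)²·(-0.024999) = -443.33 m/s²;  |a| = 443.33 m/s².

443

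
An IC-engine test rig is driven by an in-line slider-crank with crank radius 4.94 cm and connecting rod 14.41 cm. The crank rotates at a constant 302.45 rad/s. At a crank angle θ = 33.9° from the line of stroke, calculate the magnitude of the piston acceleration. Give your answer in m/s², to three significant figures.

4390

ω = 302.4 rad/s
x(θ) = r cosθ + √(L² − r² sin²θ); with ω constant, a = ω²·d²x/dθ².
d²x/dθ² = −r cosθ − r²(cos2θ)/√u − r⁴ sin²2θ/(4u^{3/2}),  u = L² − r² sin²θ = 0.0200057 m².
Substituting r = 0.0494 m, L = 0.1441 m, θ = 33.9°: d²x/dθ² = -0.047973 m.
a = ω²·d²x/dθ² = (302.4)²·(-0.047973) = -4388.4 m/s²;  |a| = 4388.4 m/s².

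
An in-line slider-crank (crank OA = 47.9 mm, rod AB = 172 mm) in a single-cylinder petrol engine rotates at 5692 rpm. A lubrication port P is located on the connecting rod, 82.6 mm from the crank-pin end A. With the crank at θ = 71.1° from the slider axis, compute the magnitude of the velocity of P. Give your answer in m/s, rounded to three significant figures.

28.6

ω = 596.1 rad/s.  Crank-pin speed |V_A| = rω = 28.552 m/s, perpendicular to OA.
Rod angle: sinφ = −(r/L) sinθ ⇒ φ = -15.276°; ω_rod = −rω cosθ/√(L²−r²sin²θ) = -55.739 rad/s.
V_P = V_A + ω_rod × AP, with AP = 0.0826 m along the rod.
Components: V_Px = −rω sinθ − a·ω_rod·sinφ = -28.225 m/s;  V_Py = rω cosθ + a·ω_rod·cosφ = +4.807 m/s.
|V_P| = √(V_Px² + V_Py²) = 28.632 m/s.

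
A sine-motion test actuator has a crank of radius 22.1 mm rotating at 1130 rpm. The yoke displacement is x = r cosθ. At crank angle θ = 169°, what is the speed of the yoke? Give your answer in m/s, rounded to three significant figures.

ω = 118.3 rad/s (from 1130 rpm).
x = r cosθ ⇒ ẋ = −rω sinθ.
|v| = rω|sinθ| = 0.0221·118.3·|sin 169°| = 0.499 m/s.

0.499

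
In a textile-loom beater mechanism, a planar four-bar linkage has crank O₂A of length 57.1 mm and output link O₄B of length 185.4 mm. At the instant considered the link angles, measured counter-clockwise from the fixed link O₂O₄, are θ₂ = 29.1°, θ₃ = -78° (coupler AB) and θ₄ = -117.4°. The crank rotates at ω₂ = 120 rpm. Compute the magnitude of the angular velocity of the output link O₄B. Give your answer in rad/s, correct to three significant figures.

5.83

ω₂ = 12.57 rad/s (from 120 rpm).
Differentiating the loop-closure r₂e^{iθ₂}+r₃e^{iθ₃}=r₁+r₄e^{iθ₄} gives r₂ω₂e^{iθ₂}+r₃ω₃e^{iθ₃}=r₄ω₄e^{iθ₄}.
Eliminating the other unknown: ω₄ = r₂ω₂ sin(θ₂−θ₃) / [r₄ sin(θ₄−θ₃)].
Numerator sine = +0.95579; denominator sine = -0.63473.
Result = 0.0571·12.57·(+0.95579) / (0.1854·(-0.63473)) = -5.8279 rad/s; magnitude 5.8279 rad/s.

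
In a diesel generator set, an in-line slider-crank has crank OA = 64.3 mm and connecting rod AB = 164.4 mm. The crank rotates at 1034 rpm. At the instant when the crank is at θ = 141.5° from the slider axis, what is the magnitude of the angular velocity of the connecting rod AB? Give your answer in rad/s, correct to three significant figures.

34.2

ω = 108.3 rad/s (converted from 1034 rpm).
The rod makes angle φ with the slider axis where L sinφ = r sinθ; differentiating, L cosφ·φ̇ = r ω cosθ.
L cosφ = √(L² − r² sin²θ) = 0.15945 m.
|ω_rod| = r ω |cosθ| / √(L² − r² sin²θ) = 0.0643·108.3·0.78261/0.15945 = 34.172 rad/s.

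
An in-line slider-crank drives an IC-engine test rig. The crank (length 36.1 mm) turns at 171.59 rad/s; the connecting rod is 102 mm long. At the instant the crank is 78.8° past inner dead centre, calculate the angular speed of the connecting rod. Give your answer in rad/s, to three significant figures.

12.6

ω = 171.6 rad/s
The rod makes angle φ with the slider axis where L sinφ = r sinθ; differentiating, L cosφ·φ̇ = r ω cosθ.
L cosφ = √(L² − r² sin²θ) = 0.095655 m.
|ω_rod| = r ω |cosθ| / √(L² − r² sin²θ) = 0.0361·171.6·0.19423/0.095655 = 12.578 rad/s.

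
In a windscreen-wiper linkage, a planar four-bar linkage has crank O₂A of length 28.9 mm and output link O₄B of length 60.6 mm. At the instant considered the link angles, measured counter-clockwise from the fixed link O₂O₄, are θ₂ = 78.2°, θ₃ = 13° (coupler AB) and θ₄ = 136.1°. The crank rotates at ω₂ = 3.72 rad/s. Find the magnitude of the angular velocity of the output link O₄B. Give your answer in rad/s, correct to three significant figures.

1.92

ω₂ = 3.72 rad/s
Differentiating the loop-closure r₂e^{iθ₂}+r₃e^{iθ₃}=r₁+r₄e^{iθ₄} gives r₂ω₂e^{iθ₂}+r₃ω₃e^{iθ₃}=r₄ω₄e^{iθ₄}.
Eliminating the other unknown: ω₄ = r₂ω₂ sin(θ₂−θ₃) / [r₄ sin(θ₄−θ₃)].
Numerator sine = +0.90778; denominator sine = +0.83772.
Result = 0.0289·3.72·(+0.90778) / (0.0606·(+0.83772)) = +1.9224 rad/s; magnitude 1.9224 rad/s.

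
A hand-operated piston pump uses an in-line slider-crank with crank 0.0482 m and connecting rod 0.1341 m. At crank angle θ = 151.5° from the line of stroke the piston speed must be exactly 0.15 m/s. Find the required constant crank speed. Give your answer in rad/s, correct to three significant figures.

9.60

For an in-line slider-crank, |v_piston| = rω|sinθ|·[1 + r cosθ/√(L² − r² sin²θ)].
With r = 0.0482 m, L = 0.1341 m, θ = 151.5°: the bracketed kinematic factor |dx/dθ| = 0.015625 m.
ω = v/|dx/dθ| = 0.15/0.015625 = 9.6 rad/s.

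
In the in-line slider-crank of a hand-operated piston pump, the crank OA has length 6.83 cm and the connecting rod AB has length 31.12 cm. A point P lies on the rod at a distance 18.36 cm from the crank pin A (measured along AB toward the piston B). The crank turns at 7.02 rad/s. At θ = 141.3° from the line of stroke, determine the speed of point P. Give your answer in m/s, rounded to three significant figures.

ω = 7.02 rad/s.  Crank-pin speed |V_A| = rω = 0.47947 m/s, perpendicular to OA.
Rod angle: sinφ = −(r/L) sinθ ⇒ φ = -7.887°; ω_rod = −rω cosθ/√(L²−r²sin²θ) = +1.2139 rad/s.
V_P = V_A + ω_rod × AP, with AP = 0.1836 m along the rod.
Components: V_Px = −rω sinθ − a·ω_rod·sinφ = -0.2692 m/s;  V_Py = rω cosθ + a·ω_rod·cosφ = -0.15343 m/s.
|V_P| = √(V_Px² + V_Py²) = 0.30985 m/s.

0.310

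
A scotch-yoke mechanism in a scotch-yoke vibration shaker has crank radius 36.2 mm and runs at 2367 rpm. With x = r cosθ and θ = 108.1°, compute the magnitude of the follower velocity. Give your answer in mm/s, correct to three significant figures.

ω = 247.9 rad/s (from 2367 rpm).
x = r cosθ ⇒ ẋ = −rω sinθ.
|v| = rω|sinθ| = 0.0362·247.9·|sin 108.1°| = 8.5289 m/s = 8528.9 mm/s.

8530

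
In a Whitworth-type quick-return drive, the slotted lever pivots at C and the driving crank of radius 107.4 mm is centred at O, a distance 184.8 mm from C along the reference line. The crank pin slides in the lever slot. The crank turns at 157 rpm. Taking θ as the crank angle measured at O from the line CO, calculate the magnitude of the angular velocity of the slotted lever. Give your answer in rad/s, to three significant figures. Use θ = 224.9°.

2.36

ω = 16.44 rad/s (from 157 rpm).
Crank pin A relative to C: A = (d + r cosθ, r sinθ); lever angle φ = atan2(r sinθ, d + r cosθ).
Differentiating tanφ: φ̇ = rω(d cosθ + r)/(d² + r² + 2dr cosθ).
d² + r² + 2dr cosθ = |CA|² = 0.0175682 m²;  d cosθ + r = -0.023501 m.
|ω_lever| = |0.1074·16.44·-0.023501| / 0.0175682 = 2.3621 rad/s.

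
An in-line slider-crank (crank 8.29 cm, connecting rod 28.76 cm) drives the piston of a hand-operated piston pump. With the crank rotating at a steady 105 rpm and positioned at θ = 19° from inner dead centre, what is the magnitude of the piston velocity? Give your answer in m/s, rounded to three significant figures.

ω = 2π·105/60 = 11 rad/s
For an in-line slider-crank, x = r cosθ + √(L² − r² sin²θ), so v = −rω sinθ·[1 + r cosθ/√(L² − r² sin²θ)].
With r = 0.0829 m, L = 0.2876 m, θ = 19°: √(L² − r² sin²θ) = 0.28633 m.
v = −0.0829·11·0.32557·[1 + 0.0829·0.94552/0.28633] = -0.37801 m/s.
|v| = 0.37801 m/s.

0.378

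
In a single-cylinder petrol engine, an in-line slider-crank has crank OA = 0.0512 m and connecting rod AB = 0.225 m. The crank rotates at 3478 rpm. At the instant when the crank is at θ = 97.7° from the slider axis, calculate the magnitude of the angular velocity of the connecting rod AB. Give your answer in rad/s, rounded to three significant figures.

ω = 364.2 rad/s (converted from 3478 rpm).
The rod makes angle φ with the slider axis where L sinφ = r sinθ; differentiating, L cosφ·φ̇ = r ω cosθ.
L cosφ = √(L² − r² sin²θ) = 0.2192 m.
|ω_rod| = r ω |cosθ| / √(L² − r² sin²θ) = 0.0512·364.2·0.13399/0.2192 = 11.398 rad/s.

11.4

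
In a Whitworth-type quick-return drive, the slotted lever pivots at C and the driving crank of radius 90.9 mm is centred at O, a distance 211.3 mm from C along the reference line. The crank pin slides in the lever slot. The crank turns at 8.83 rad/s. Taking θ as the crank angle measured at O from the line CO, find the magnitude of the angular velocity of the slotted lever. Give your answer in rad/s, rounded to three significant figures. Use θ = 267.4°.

ω = 8.83 rad/s
Crank pin A relative to C: A = (d + r cosθ, r sinθ); lever angle φ = atan2(r sinθ, d + r cosθ).
Differentiating tanφ: φ̇ = rω(d cosθ + r)/(d² + r² + 2dr cosθ).
d² + r² + 2dr cosθ = |CA|² = 0.0511679 m²;  d cosθ + r = +0.081315 m.
|ω_lever| = |0.0909·8.83·+0.081315| / 0.0511679 = 1.2755 rad/s.

1.28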